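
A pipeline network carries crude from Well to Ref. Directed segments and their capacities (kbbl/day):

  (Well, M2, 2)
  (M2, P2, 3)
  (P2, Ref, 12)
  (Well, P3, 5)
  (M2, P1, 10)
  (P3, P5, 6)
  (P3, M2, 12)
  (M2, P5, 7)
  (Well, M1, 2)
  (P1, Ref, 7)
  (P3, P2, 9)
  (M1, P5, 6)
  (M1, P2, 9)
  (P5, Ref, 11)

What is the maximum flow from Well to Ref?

Augment Well→P3→P5→Ref: bottleneck 5, flow now 5.
Augment Well→M1→P5→Ref: bottleneck 2, flow now 7.
Augment Well→M2→P1→Ref: bottleneck 2, flow now 9.
No augmenting path remains; maximum flow = 9.
In the residual graph, reachable from Well: {Well}.
Min-cut edges: Well→P3 (5), Well→M1 (2), Well→M2 (2); capacity 5 + 2 + 2 = 9.
This cut is saturated, so no flow can exceed 9.

9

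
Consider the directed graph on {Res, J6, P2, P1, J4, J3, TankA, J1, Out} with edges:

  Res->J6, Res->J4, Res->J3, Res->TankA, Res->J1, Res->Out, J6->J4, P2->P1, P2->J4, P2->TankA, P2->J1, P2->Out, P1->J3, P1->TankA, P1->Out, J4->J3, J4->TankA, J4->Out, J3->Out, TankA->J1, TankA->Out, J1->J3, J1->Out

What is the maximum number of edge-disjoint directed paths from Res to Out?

5

Assign every edge capacity 1; by Menger, the answer equals the max flow.
Path Res→Out (+1); total 1.
Path Res→J4→Out (+1); total 2.
Path Res→J3→Out (+1); total 3.
Path Res→TankA→Out (+1); total 4.
Path Res→J1→Out (+1); total 5.
No residual Res→Out path; max flow = 5.
Certifying cut of size 5: {J1→Out, J3→Out, J4→Out, Res→Out, TankA→Out}.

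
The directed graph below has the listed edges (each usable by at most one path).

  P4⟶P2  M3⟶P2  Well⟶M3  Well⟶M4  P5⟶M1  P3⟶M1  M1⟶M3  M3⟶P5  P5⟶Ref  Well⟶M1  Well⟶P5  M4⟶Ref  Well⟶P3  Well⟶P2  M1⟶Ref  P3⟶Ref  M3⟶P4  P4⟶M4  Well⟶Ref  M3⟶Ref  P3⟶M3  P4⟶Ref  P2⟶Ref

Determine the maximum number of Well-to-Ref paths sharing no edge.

Assign every edge capacity 1; by Menger, the answer equals the max flow.
Path Well→Ref (+1); total 1.
Path Well→P3→Ref (+1); total 2.
Path Well→M1→Ref (+1); total 3.
Path Well→M4→Ref (+1); total 4.
Path Well→P5→Ref (+1); total 5.
Path Well→M3→Ref (+1); total 6.
Path Well→P2→Ref (+1); total 7.
No residual Well→Ref path; max flow = 7.
Certifying cut of size 7: {Well→M1, Well→M3, Well→M4, Well→P2, Well→P3, Well→P5, Well→Ref}.

7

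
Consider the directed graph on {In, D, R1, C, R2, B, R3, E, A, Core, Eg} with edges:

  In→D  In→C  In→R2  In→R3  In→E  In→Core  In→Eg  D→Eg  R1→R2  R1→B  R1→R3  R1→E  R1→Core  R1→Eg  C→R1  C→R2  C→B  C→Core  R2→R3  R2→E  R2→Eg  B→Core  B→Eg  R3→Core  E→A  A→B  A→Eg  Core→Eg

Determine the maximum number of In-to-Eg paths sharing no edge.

Assign every edge capacity 1; by Menger, the answer equals the max flow.
Path In→Eg (+1); total 1.
Path In→D→Eg (+1); total 2.
Path In→R2→Eg (+1); total 3.
Path In→Core→Eg (+1); total 4.
Path In→C→R1→Eg (+1); total 5.
Path In→E→A→Eg (+1); total 6.
No residual In→Eg path; max flow = 6.
Certifying cut of size 6: {Core→Eg, In→C, In→D, In→E, In→Eg, In→R2}.

6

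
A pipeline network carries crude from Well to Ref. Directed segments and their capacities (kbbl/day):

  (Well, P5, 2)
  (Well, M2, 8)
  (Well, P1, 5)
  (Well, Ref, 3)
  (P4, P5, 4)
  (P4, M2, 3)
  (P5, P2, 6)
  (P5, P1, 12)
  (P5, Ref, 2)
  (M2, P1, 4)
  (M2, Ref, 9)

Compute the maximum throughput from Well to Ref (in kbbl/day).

13

Augment Well→Ref: bottleneck 3, flow now 3.
Augment Well→P5→Ref: bottleneck 2, flow now 5.
Augment Well→M2→Ref: bottleneck 8, flow now 13.
No augmenting path remains; maximum flow = 13.
In the residual graph, reachable from Well: {Well, P1}.
Min-cut edges: Well→P5 (2), Well→M2 (8), Well→Ref (3); capacity 2 + 8 + 3 = 13.
This cut is saturated, so no flow can exceed 13.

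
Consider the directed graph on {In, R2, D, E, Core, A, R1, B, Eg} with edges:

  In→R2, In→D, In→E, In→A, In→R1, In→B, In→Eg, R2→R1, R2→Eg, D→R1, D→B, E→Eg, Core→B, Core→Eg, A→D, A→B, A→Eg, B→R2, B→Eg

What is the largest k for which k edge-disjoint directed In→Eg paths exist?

5

Assign every edge capacity 1; by Menger, the answer equals the max flow.
Path In→Eg (+1); total 1.
Path In→R2→Eg (+1); total 2.
Path In→E→Eg (+1); total 3.
Path In→A→Eg (+1); total 4.
Path In→B→Eg (+1); total 5.
No residual In→Eg path; max flow = 5.
Certifying cut of size 5: {B→Eg, In→A, In→E, In→Eg, R2→Eg}.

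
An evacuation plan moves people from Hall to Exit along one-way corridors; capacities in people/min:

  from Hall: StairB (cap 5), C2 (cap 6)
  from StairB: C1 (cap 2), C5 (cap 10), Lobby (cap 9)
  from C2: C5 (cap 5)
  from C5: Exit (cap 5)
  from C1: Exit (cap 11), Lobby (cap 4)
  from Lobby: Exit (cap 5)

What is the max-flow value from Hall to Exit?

10

Augment Hall→StairB→C5→Exit: bottleneck 5, flow now 5.
Augment Hall→C2→C5→StairB→C1→Exit: bottleneck 2, flow now 7. (uses reverse residual edge)
Augment Hall→C2→C5→StairB→Lobby→Exit: bottleneck 3, flow now 10. (uses reverse residual edge)
No augmenting path remains; maximum flow = 10.
In the residual graph, reachable from Hall: {Hall, C2}.
Min-cut edges: Hall→StairB (5), C2→C5 (5); capacity 5 + 5 = 10.
This cut is saturated, so no flow can exceed 10.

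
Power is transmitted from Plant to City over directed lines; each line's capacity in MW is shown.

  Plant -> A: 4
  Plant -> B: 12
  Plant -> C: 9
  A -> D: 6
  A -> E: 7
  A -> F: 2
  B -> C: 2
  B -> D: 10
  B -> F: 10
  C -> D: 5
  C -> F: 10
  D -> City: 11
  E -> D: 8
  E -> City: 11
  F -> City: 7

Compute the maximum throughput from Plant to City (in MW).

Augment Plant→A→D→City: bottleneck 4, flow now 4.
Augment Plant→B→D→City: bottleneck 7, flow now 11.
Augment Plant→B→F→City: bottleneck 5, flow now 16.
Augment Plant→C→F→City: bottleneck 2, flow now 18.
Augment Plant→C→D→A→E→City: bottleneck 4, flow now 22. (uses reverse residual edge)
No augmenting path remains; maximum flow = 22.
In the residual graph, reachable from Plant: {Plant, B, C, D, F}.
Min-cut edges: Plant→A (4), D→City (11), F→City (7); capacity 4 + 11 + 7 = 22.
This cut is saturated, so no flow can exceed 22.

22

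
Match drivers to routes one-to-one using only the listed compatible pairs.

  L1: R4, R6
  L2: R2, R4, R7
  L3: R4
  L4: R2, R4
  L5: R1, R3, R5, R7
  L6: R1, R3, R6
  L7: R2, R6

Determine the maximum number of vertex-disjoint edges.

6

Unit-capacity flow: source→left, listed edges, right→sink; max matching = max flow.
Augmenting path L1→R4 (+1); matched 1.
Augmenting path L2→R2 (+1); matched 2.
Augmenting path L5→R1 (+1); matched 3.
Augmenting path L6→R3 (+1); matched 4.
Augmenting path L7→R6 (+1); matched 5.
Augmenting path L4→R2→L2→R7 (+1); matched 6.
No augmenting path remains; maximum matching = 6.
König certificate: {L2, L5, L6, R2, R4, R6} is a vertex cover of size 6 (every listed pair touches it), so no matching can be larger.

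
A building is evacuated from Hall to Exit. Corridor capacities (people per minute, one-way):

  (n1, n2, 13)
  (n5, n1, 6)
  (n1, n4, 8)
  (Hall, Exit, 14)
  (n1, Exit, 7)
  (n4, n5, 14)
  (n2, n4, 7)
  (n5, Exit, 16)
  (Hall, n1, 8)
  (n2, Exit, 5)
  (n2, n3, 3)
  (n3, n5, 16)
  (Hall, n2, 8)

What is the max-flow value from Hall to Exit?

30

Augment Hall→Exit: bottleneck 14, flow now 14.
Augment Hall→n1→Exit: bottleneck 7, flow now 21.
Augment Hall→n2→Exit: bottleneck 5, flow now 26.
Augment Hall→n1→n4→n5→Exit: bottleneck 1, flow now 27.
Augment Hall→n2→n3→n5→Exit: bottleneck 3, flow now 30.
No augmenting path remains; maximum flow = 30.
In the residual graph, reachable from Hall: {Hall}.
Min-cut edges: Hall→n1 (8), Hall→n2 (8), Hall→Exit (14); capacity 8 + 8 + 14 = 30.
This cut is saturated, so no flow can exceed 30.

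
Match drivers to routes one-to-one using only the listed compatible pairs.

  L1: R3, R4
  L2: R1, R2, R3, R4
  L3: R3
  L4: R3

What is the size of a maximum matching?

3

Unit-capacity flow: source→left, listed edges, right→sink; max matching = max flow.
Augmenting path L1→R3 (+1); matched 1.
Augmenting path L2→R1 (+1); matched 2.
Augmenting path L3→R3→L1→R4 (+1); matched 3.
No augmenting path remains; maximum matching = 3.
König certificate: {L1, L2, R3} is a vertex cover of size 3 (every listed pair touches it), so no matching can be larger.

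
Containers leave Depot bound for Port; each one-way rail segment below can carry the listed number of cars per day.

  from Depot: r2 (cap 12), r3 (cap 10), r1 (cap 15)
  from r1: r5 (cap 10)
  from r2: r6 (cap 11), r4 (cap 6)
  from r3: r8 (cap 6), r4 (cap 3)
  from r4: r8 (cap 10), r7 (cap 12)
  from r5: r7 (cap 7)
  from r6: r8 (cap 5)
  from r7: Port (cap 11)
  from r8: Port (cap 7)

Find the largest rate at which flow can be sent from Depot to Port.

18

Augment Depot→r3→r8→Port: bottleneck 6, flow now 6.
Augment Depot→r1→r5→r7→Port: bottleneck 7, flow now 13.
Augment Depot→r2→r4→r7→Port: bottleneck 4, flow now 17.
Augment Depot→r2→r4→r8→Port: bottleneck 1, flow now 18.
No augmenting path remains; maximum flow = 18.
In the residual graph, reachable from Depot: {Depot, r1, r2, r3, r4, r5, r6, r7, r8}.
Min-cut edges: r7→Port (11), r8→Port (7); capacity 11 + 7 = 18.
This cut is saturated, so no flow can exceed 18.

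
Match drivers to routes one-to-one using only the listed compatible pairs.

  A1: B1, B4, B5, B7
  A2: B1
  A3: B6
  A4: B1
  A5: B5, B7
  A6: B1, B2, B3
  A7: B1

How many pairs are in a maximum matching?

5

Unit-capacity flow: source→left, listed edges, right→sink; max matching = max flow.
Augmenting path A1→B1 (+1); matched 1.
Augmenting path A3→B6 (+1); matched 2.
Augmenting path A5→B5 (+1); matched 3.
Augmenting path A6→B2 (+1); matched 4.
Augmenting path A2→B1→A1→B4 (+1); matched 5.
No augmenting path remains; maximum matching = 5.
König certificate: {A1, A3, A5, A6, B1} is a vertex cover of size 5 (every listed pair touches it), so no matching can be larger.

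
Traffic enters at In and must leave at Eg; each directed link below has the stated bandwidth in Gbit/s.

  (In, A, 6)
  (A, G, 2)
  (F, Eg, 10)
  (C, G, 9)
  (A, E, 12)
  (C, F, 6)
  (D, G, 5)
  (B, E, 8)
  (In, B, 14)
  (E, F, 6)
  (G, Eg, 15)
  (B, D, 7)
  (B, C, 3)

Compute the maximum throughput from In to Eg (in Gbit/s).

Augment In→A→G→Eg: bottleneck 2, flow now 2.
Augment In→A→E→F→Eg: bottleneck 4, flow now 6.
Augment In→B→C→F→Eg: bottleneck 3, flow now 9.
Augment In→B→D→G→Eg: bottleneck 5, flow now 14.
Augment In→B→E→F→Eg: bottleneck 2, flow now 16.
No augmenting path remains; maximum flow = 16.
In the residual graph, reachable from In: {In, A, B, D, E}.
Min-cut edges: A→G (2), B→C (3), D→G (5), E→F (6); capacity 2 + 3 + 5 + 6 = 16.
This cut is saturated, so no flow can exceed 16.

16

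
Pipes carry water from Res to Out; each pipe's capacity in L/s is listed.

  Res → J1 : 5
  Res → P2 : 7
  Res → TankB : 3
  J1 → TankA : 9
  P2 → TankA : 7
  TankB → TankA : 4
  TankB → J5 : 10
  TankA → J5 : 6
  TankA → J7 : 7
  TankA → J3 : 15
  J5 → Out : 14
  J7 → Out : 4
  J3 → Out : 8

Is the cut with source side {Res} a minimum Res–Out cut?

Given cut capacity: 5 + 7 + 3 = 15.
Augment Res→TankB→J5→Out: bottleneck 3, flow now 3.
Augment Res→J1→TankA→J5→Out: bottleneck 5, flow now 8.
Augment Res→P2→TankA→J5→Out: bottleneck 1, flow now 9.
Augment Res→P2→TankA→J7→Out: bottleneck 4, flow now 13.
Augment Res→P2→TankA→J3→Out: bottleneck 2, flow now 15.
No augmenting path remains; maximum flow = 15.
Cut capacity 15 equals the max flow, so it is a minimum cut.

Yes — it is a minimum cut (capacity 15).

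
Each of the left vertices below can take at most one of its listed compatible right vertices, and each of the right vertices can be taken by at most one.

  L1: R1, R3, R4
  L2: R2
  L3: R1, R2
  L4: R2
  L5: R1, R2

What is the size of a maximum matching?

Unit-capacity flow: source→left, listed edges, right→sink; max matching = max flow.
Augmenting path L1→R1 (+1); matched 1.
Augmenting path L2→R2 (+1); matched 2.
Augmenting path L3→R1→L1→R3 (+1); matched 3.
No augmenting path remains; maximum matching = 3.
König certificate: {L1, R1, R2} is a vertex cover of size 3 (every listed pair touches it), so no matching can be larger.

3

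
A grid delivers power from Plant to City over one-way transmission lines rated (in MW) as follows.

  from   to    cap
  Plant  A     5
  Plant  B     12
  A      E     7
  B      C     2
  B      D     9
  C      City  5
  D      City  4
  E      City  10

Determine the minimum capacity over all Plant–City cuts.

Augment Plant→A→E→City: bottleneck 5, flow now 5.
Augment Plant→B→C→City: bottleneck 2, flow now 7.
Augment Plant→B→D→City: bottleneck 4, flow now 11.
No augmenting path remains; maximum flow = 11.
By max-flow min-cut, the minimum cut capacity equals the max flow.
In the residual graph, reachable from Plant: {Plant, B, D}.
Min-cut edges: Plant→A (5), B→C (2), D→City (4); capacity 5 + 2 + 4 = 11.

11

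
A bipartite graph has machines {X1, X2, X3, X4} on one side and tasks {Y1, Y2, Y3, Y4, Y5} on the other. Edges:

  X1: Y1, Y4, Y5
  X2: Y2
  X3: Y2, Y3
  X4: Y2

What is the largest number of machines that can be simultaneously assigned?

3

Unit-capacity flow: source→left, listed edges, right→sink; max matching = max flow.
Augmenting path X1→Y1 (+1); matched 1.
Augmenting path X2→Y2 (+1); matched 2.
Augmenting path X3→Y3 (+1); matched 3.
No augmenting path remains; maximum matching = 3.
König certificate: {X1, X3, Y2} is a vertex cover of size 3 (every listed pair touches it), so no matching can be larger.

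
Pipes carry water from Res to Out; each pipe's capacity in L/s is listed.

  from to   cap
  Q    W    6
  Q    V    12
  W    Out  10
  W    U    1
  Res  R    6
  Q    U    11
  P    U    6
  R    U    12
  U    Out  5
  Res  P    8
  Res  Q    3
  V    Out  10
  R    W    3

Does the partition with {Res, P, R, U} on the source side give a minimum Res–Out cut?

Yes — it is a minimum cut (capacity 11).

Given cut capacity: 3 + 3 + 5 = 11.
Augment Res→P→U→Out: bottleneck 5, flow now 5.
Augment Res→Q→V→Out: bottleneck 3, flow now 8.
Augment Res→R→W→Out: bottleneck 3, flow now 11.
No augmenting path remains; maximum flow = 11.
Cut capacity 11 equals the max flow, so it is a minimum cut.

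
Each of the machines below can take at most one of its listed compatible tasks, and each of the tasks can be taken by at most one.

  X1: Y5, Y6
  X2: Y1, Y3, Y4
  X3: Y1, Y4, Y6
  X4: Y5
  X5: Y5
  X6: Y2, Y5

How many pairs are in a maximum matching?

5

Unit-capacity flow: source→left, listed edges, right→sink; max matching = max flow.
Augmenting path X1→Y5 (+1); matched 1.
Augmenting path X2→Y1 (+1); matched 2.
Augmenting path X3→Y4 (+1); matched 3.
Augmenting path X6→Y2 (+1); matched 4.
Augmenting path X4→Y5→X1→Y6 (+1); matched 5.
No augmenting path remains; maximum matching = 5.
König certificate: {X1, X2, X3, X6, Y5} is a vertex cover of size 5 (every listed pair touches it), so no matching can be larger.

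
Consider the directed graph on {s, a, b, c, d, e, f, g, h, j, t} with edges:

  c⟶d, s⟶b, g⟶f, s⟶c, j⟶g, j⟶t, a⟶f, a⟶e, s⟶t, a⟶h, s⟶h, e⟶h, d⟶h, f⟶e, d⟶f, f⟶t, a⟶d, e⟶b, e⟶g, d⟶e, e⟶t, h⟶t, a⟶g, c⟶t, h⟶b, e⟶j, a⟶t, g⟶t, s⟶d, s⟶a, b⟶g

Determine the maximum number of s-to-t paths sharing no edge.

6

Assign every edge capacity 1; by Menger, the answer equals the max flow.
Path s→t (+1); total 1.
Path s→a→t (+1); total 2.
Path s→c→t (+1); total 3.
Path s→h→t (+1); total 4.
Path s→b→g→t (+1); total 5.
Path s→d→e→t (+1); total 6.
No residual s→t path; max flow = 6.
Certifying cut of size 6: {s→a, s→b, s→c, s→d, s→h, s→t}.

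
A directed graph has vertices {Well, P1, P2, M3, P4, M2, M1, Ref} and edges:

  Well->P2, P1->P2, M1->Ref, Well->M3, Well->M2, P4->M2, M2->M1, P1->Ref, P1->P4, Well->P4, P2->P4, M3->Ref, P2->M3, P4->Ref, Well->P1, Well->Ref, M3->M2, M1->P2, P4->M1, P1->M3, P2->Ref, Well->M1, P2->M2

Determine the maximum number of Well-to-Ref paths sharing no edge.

6

Assign every edge capacity 1; by Menger, the answer equals the max flow.
Path Well→Ref (+1); total 1.
Path Well→P1→Ref (+1); total 2.
Path Well→P2→Ref (+1); total 3.
Path Well→M3→Ref (+1); total 4.
Path Well→P4→Ref (+1); total 5.
Path Well→M1→Ref (+1); total 6.
No residual Well→Ref path; max flow = 6.
Certifying cut of size 6: {M1→Ref, M3→Ref, P2→Ref, P4→Ref, Well→P1, Well→Ref}.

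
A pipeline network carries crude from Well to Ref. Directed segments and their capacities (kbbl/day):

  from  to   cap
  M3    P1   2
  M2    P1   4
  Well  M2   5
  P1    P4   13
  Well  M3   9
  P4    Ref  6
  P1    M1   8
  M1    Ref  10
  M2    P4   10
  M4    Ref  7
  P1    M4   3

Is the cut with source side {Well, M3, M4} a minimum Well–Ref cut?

No — its capacity is 14, but the minimum cut has capacity 7.

Given cut capacity: 5 + 2 + 7 = 14.
Augment Well→M2→P4→Ref: bottleneck 5, flow now 5.
Augment Well→M3→P1→M1→Ref: bottleneck 2, flow now 7.
No augmenting path remains; maximum flow = 7.
In the residual graph, reachable from Well: {Well, M3}.
Min-cut edges: Well→M2 (5), M3→P1 (2); capacity 5 + 2 = 7.
Cut capacity 14 exceeds the max flow 7, so it is not minimum.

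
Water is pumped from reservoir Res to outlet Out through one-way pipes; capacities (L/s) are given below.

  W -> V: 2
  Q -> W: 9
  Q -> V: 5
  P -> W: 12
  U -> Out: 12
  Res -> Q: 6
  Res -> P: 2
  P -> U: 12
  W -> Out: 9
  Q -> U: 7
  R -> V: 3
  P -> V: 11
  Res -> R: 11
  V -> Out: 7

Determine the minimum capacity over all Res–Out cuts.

Augment Res→P→U→Out: bottleneck 2, flow now 2.
Augment Res→Q→U→Out: bottleneck 6, flow now 8.
Augment Res→R→V→Out: bottleneck 3, flow now 11.
No augmenting path remains; maximum flow = 11.
By max-flow min-cut, the minimum cut capacity equals the max flow.
In the residual graph, reachable from Res: {Res, R}.
Min-cut edges: Res→P (2), Res→Q (6), R→V (3); capacity 2 + 6 + 3 = 11.

11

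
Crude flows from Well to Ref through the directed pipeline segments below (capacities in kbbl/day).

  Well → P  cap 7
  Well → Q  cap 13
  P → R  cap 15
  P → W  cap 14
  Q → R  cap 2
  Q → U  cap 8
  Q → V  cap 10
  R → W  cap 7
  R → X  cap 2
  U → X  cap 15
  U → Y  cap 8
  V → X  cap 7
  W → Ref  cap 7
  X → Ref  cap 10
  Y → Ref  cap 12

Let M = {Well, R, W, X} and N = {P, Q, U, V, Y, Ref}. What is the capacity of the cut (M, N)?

Edges leaving {Well, R, W, X}: Well→P (7), Well→Q (13), W→Ref (7), X→Ref (10).
Cut capacity = 7 + 13 + 7 + 10 = 37.

37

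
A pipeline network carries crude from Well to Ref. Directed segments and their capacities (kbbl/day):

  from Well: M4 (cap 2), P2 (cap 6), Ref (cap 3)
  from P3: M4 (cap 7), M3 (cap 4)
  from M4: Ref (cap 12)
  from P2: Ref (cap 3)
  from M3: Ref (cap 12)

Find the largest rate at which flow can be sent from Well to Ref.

Augment Well→Ref: bottleneck 3, flow now 3.
Augment Well→M4→Ref: bottleneck 2, flow now 5.
Augment Well→P2→Ref: bottleneck 3, flow now 8.
No augmenting path remains; maximum flow = 8.
In the residual graph, reachable from Well: {Well, P2}.
Min-cut edges: Well→M4 (2), Well→Ref (3), P2→Ref (3); capacity 2 + 3 + 3 = 8.
This cut is saturated, so no flow can exceed 8.

8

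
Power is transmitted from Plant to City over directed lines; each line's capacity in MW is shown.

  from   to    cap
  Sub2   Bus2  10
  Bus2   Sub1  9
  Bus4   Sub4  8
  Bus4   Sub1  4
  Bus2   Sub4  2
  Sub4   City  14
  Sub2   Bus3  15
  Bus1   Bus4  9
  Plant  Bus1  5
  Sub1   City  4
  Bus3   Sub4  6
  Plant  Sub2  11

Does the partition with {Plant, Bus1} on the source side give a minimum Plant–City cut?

Given cut capacity: 11 + 9 = 20.
Augment Plant→Bus1→Bus4→Sub1→City: bottleneck 4, flow now 4.
Augment Plant→Bus1→Bus4→Sub4→City: bottleneck 1, flow now 5.
Augment Plant→Sub2→Bus3→Sub4→City: bottleneck 6, flow now 11.
Augment Plant→Sub2→Bus2→Sub4→City: bottleneck 2, flow now 13.
Augment Plant→Sub2→Bus2→Sub1→Bus4→Sub4→City: bottleneck 3, flow now 16. (uses reverse residual edge)
No augmenting path remains; maximum flow = 16.
In the residual graph, reachable from Plant: {Plant}.
Min-cut edges: Plant→Bus1 (5), Plant→Sub2 (11); capacity 5 + 11 = 16.
Cut capacity 20 exceeds the max flow 16, so it is not minimum.

No — its capacity is 20, but the minimum cut has capacity 16.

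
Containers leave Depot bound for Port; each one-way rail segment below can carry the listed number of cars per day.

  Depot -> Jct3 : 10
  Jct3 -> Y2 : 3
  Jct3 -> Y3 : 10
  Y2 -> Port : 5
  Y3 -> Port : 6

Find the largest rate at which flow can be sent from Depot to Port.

Augment Depot→Jct3→Y2→Port: bottleneck 3, flow now 3.
Augment Depot→Jct3→Y3→Port: bottleneck 6, flow now 9.
No augmenting path remains; maximum flow = 9.
In the residual graph, reachable from Depot: {Depot, Jct3, Y3}.
Min-cut edges: Jct3→Y2 (3), Y3→Port (6); capacity 3 + 6 = 9.
This cut is saturated, so no flow can exceed 9.

9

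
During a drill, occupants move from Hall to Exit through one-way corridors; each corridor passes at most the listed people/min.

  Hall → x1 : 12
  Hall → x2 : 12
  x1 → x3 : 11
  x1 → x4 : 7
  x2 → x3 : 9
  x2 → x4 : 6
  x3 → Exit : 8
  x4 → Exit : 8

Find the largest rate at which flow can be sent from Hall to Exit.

Augment Hall→x1→x3→Exit: bottleneck 8, flow now 8.
Augment Hall→x1→x4→Exit: bottleneck 4, flow now 12.
Augment Hall→x2→x4→Exit: bottleneck 4, flow now 16.
No augmenting path remains; maximum flow = 16.
In the residual graph, reachable from Hall: {Hall, x1, x2, x3, x4}.
Min-cut edges: x3→Exit (8), x4→Exit (8); capacity 8 + 8 = 16.
This cut is saturated, so no flow can exceed 16.

16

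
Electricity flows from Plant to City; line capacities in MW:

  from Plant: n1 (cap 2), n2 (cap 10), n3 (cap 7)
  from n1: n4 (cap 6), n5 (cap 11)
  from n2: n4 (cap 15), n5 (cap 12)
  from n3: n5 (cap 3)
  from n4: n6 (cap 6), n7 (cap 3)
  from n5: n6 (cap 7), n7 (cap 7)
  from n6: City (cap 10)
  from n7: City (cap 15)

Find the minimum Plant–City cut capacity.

Augment Plant→n1→n4→n6→City: bottleneck 2, flow now 2.
Augment Plant→n2→n4→n6→City: bottleneck 4, flow now 6.
Augment Plant→n2→n4→n7→City: bottleneck 3, flow now 9.
Augment Plant→n2→n5→n6→City: bottleneck 3, flow now 12.
Augment Plant→n3→n5→n6→City: bottleneck 1, flow now 13.
Augment Plant→n3→n5→n7→City: bottleneck 2, flow now 15.
No augmenting path remains; maximum flow = 15.
By max-flow min-cut, the minimum cut capacity equals the max flow.
In the residual graph, reachable from Plant: {Plant, n3}.
Min-cut edges: Plant→n1 (2), Plant→n2 (10), n3→n5 (3); capacity 2 + 10 + 3 = 15.

15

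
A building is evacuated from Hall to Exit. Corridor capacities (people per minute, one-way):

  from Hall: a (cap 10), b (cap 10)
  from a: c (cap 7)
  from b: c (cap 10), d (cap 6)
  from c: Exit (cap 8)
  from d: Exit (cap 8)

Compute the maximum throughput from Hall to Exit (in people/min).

14

Augment Hall→a→c→Exit: bottleneck 7, flow now 7.
Augment Hall→b→c→Exit: bottleneck 1, flow now 8.
Augment Hall→b→d→Exit: bottleneck 6, flow now 14.
No augmenting path remains; maximum flow = 14.
In the residual graph, reachable from Hall: {Hall, a, b, c}.
Min-cut edges: b→d (6), c→Exit (8); capacity 6 + 8 = 14.
This cut is saturated, so no flow can exceed 14.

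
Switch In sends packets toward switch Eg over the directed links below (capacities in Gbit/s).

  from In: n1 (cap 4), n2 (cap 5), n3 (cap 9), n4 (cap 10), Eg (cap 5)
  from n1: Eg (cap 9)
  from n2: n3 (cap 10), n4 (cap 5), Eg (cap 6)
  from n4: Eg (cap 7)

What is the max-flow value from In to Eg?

21

Augment In→Eg: bottleneck 5, flow now 5.
Augment In→n1→Eg: bottleneck 4, flow now 9.
Augment In→n2→Eg: bottleneck 5, flow now 14.
Augment In→n4→Eg: bottleneck 7, flow now 21.
No augmenting path remains; maximum flow = 21.
In the residual graph, reachable from In: {In, n3, n4}.
Min-cut edges: In→n1 (4), In→n2 (5), In→Eg (5), n4→Eg (7); capacity 4 + 5 + 5 + 7 = 21.
This cut is saturated, so no flow can exceed 21.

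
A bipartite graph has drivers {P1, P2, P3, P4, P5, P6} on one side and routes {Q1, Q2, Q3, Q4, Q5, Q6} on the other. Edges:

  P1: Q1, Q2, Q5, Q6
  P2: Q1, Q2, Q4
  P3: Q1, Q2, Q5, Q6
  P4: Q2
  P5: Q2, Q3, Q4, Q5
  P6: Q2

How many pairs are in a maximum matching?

5

Unit-capacity flow: source→left, listed edges, right→sink; max matching = max flow.
Augmenting path P1→Q1 (+1); matched 1.
Augmenting path P2→Q2 (+1); matched 2.
Augmenting path P3→Q5 (+1); matched 3.
Augmenting path P5→Q3 (+1); matched 4.
Augmenting path P4→Q2→P2→Q4 (+1); matched 5.
No augmenting path remains; maximum matching = 5.
König certificate: {P1, P2, P3, P5, Q2} is a vertex cover of size 5 (every listed pair touches it), so no matching can be larger.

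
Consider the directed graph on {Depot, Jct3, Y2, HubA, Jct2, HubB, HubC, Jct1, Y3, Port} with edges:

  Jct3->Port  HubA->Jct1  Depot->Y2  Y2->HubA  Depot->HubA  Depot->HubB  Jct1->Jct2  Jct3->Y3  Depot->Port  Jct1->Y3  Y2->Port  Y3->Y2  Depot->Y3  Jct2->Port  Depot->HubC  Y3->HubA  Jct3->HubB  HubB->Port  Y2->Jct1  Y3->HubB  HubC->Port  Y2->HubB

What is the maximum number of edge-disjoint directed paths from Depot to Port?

Assign every edge capacity 1; by Menger, the answer equals the max flow.
Path Depot→Port (+1); total 1.
Path Depot→Y2→Port (+1); total 2.
Path Depot→HubB→Port (+1); total 3.
Path Depot→HubC→Port (+1); total 4.
Path Depot→HubA→Jct1→Jct2→Port (+1); total 5.
No residual Depot→Port path; max flow = 5.
Certifying cut of size 5: {Depot→HubC, Depot→Port, HubB→Port, Jct1→Jct2, Y2→Port}.

5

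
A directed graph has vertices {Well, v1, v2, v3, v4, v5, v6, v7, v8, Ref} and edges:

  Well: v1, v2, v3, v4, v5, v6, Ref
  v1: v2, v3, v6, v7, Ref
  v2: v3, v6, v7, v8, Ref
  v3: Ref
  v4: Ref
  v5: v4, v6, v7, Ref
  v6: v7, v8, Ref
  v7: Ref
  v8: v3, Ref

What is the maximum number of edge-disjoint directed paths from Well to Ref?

7

Assign every edge capacity 1; by Menger, the answer equals the max flow.
Path Well→Ref (+1); total 1.
Path Well→v1→Ref (+1); total 2.
Path Well→v2→Ref (+1); total 3.
Path Well→v3→Ref (+1); total 4.
Path Well→v4→Ref (+1); total 5.
Path Well→v5→Ref (+1); total 6.
Path Well→v6→Ref (+1); total 7.
No residual Well→Ref path; max flow = 7.
Certifying cut of size 7: {Well→Ref, Well→v1, Well→v2, Well→v3, Well→v4, Well→v5, Well→v6}.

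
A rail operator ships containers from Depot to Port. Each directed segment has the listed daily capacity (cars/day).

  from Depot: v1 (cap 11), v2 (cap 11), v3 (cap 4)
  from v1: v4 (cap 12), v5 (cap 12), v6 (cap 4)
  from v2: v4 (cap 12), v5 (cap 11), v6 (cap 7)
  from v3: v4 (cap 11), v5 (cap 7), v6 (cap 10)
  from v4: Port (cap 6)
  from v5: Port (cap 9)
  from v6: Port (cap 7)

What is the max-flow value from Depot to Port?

Augment Depot→v1→v4→Port: bottleneck 6, flow now 6.
Augment Depot→v1→v5→Port: bottleneck 5, flow now 11.
Augment Depot→v2→v5→Port: bottleneck 4, flow now 15.
Augment Depot→v2→v6→Port: bottleneck 7, flow now 22.
No augmenting path remains; maximum flow = 22.
In the residual graph, reachable from Depot: {Depot, v1, v2, v3, v4, v5, v6}.
Min-cut edges: v4→Port (6), v5→Port (9), v6→Port (7); capacity 6 + 9 + 7 = 22.
This cut is saturated, so no flow can exceed 22.

22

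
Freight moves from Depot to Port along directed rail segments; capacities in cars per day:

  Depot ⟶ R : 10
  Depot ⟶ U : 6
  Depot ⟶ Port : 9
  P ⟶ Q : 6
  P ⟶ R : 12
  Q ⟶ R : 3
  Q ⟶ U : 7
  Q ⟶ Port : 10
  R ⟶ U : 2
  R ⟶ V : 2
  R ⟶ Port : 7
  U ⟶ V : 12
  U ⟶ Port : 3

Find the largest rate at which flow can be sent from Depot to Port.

Augment Depot→Port: bottleneck 9, flow now 9.
Augment Depot→R→Port: bottleneck 7, flow now 16.
Augment Depot→U→Port: bottleneck 3, flow now 19.
No augmenting path remains; maximum flow = 19.
In the residual graph, reachable from Depot: {Depot, R, U, V}.
Min-cut edges: Depot→Port (9), R→Port (7), U→Port (3); capacity 9 + 7 + 3 = 19.
This cut is saturated, so no flow can exceed 19.

19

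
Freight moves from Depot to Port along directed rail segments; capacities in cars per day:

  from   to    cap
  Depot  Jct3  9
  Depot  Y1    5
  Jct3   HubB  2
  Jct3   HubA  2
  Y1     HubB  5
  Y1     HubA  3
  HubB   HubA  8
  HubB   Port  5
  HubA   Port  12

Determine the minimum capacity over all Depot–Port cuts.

9

Augment Depot→Jct3→HubB→Port: bottleneck 2, flow now 2.
Augment Depot→Jct3→HubA→Port: bottleneck 2, flow now 4.
Augment Depot→Y1→HubB→Port: bottleneck 3, flow now 7.
Augment Depot→Y1→HubA→Port: bottleneck 2, flow now 9.
No augmenting path remains; maximum flow = 9.
By max-flow min-cut, the minimum cut capacity equals the max flow.
In the residual graph, reachable from Depot: {Depot, Jct3}.
Min-cut edges: Depot→Y1 (5), Jct3→HubB (2), Jct3→HubA (2); capacity 5 + 2 + 2 = 9.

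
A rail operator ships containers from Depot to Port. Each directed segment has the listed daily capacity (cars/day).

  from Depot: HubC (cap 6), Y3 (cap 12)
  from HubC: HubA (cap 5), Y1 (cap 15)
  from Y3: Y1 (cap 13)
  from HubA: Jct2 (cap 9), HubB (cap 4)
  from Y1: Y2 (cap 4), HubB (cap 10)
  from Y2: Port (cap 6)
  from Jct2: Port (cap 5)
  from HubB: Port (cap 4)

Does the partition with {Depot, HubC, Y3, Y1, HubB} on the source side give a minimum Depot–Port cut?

Yes — it is a minimum cut (capacity 13).

Given cut capacity: 5 + 4 + 4 = 13.
Augment Depot→HubC→HubA→Jct2→Port: bottleneck 5, flow now 5.
Augment Depot→HubC→Y1→Y2→Port: bottleneck 1, flow now 6.
Augment Depot→Y3→Y1→Y2→Port: bottleneck 3, flow now 9.
Augment Depot→Y3→Y1→HubB→Port: bottleneck 4, flow now 13.
No augmenting path remains; maximum flow = 13.
Cut capacity 13 equals the max flow, so it is a minimum cut.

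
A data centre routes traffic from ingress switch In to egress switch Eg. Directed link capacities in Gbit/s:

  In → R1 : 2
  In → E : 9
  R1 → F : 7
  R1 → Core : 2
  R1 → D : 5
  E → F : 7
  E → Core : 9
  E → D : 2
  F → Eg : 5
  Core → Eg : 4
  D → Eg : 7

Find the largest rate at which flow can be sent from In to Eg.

Augment In→R1→F→Eg: bottleneck 2, flow now 2.
Augment In→E→F→Eg: bottleneck 3, flow now 5.
Augment In→E→Core→Eg: bottleneck 4, flow now 9.
Augment In→E→D→Eg: bottleneck 2, flow now 11.
No augmenting path remains; maximum flow = 11.
In the residual graph, reachable from In: {In}.
Min-cut edges: In→R1 (2), In→E (9); capacity 2 + 9 = 11.
This cut is saturated, so no flow can exceed 11.

11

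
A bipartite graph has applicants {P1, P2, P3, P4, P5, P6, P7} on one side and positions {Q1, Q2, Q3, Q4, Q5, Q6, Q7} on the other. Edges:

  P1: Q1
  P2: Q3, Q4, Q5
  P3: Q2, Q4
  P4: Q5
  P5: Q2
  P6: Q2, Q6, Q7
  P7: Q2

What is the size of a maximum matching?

Unit-capacity flow: source→left, listed edges, right→sink; max matching = max flow.
Augmenting path P1→Q1 (+1); matched 1.
Augmenting path P2→Q3 (+1); matched 2.
Augmenting path P3→Q2 (+1); matched 3.
Augmenting path P4→Q5 (+1); matched 4.
Augmenting path P6→Q6 (+1); matched 5.
Augmenting path P5→Q2→P3→Q4 (+1); matched 6.
No augmenting path remains; maximum matching = 6.
König certificate: {P1, P2, P3, P4, P6, Q2} is a vertex cover of size 6 (every listed pair touches it), so no matching can be larger.

6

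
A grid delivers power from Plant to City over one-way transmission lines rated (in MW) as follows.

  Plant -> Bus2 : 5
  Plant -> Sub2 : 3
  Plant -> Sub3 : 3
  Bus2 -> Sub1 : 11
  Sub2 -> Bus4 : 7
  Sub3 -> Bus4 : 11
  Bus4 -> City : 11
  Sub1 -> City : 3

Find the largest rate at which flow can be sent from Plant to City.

9

Augment Plant→Bus2→Sub1→City: bottleneck 3, flow now 3.
Augment Plant→Sub2→Bus4→City: bottleneck 3, flow now 6.
Augment Plant→Sub3→Bus4→City: bottleneck 3, flow now 9.
No augmenting path remains; maximum flow = 9.
In the residual graph, reachable from Plant: {Plant, Bus2, Sub1}.
Min-cut edges: Plant→Sub2 (3), Plant→Sub3 (3), Sub1→City (3); capacity 3 + 3 + 3 = 9.
This cut is saturated, so no flow can exceed 9.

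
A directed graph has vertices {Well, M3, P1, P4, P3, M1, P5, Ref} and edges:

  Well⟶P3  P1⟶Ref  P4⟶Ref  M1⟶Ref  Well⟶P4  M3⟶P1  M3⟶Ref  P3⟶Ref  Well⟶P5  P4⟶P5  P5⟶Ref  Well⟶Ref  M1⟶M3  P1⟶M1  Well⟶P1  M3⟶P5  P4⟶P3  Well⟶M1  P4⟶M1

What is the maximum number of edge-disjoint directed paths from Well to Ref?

Assign every edge capacity 1; by Menger, the answer equals the max flow.
Path Well→Ref (+1); total 1.
Path Well→P1→Ref (+1); total 2.
Path Well→P4→Ref (+1); total 3.
Path Well→P3→Ref (+1); total 4.
Path Well→M1→Ref (+1); total 5.
Path Well→P5→Ref (+1); total 6.
No residual Well→Ref path; max flow = 6.
Certifying cut of size 6: {Well→M1, Well→P1, Well→P3, Well→P4, Well→P5, Well→Ref}.

6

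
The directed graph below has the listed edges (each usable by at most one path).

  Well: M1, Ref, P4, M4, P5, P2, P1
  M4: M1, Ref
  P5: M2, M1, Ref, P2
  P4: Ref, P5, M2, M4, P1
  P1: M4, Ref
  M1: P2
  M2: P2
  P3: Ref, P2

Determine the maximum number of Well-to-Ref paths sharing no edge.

5

Assign every edge capacity 1; by Menger, the answer equals the max flow.
Path Well→Ref (+1); total 1.
Path Well→P5→Ref (+1); total 2.
Path Well→P4→Ref (+1); total 3.
Path Well→P1→Ref (+1); total 4.
Path Well→M4→Ref (+1); total 5.
No residual Well→Ref path; max flow = 5.
Certifying cut of size 5: {Well→M4, Well→P1, Well→P4, Well→P5, Well→Ref}.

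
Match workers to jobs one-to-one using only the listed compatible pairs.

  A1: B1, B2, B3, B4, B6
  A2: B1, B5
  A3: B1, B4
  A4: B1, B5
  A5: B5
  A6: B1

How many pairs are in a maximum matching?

Unit-capacity flow: source→left, listed edges, right→sink; max matching = max flow.
Augmenting path A1→B1 (+1); matched 1.
Augmenting path A2→B5 (+1); matched 2.
Augmenting path A3→B4 (+1); matched 3.
Augmenting path A4→B1→A1→B2 (+1); matched 4.
No augmenting path remains; maximum matching = 4.
König certificate: {A1, A3, B1, B5} is a vertex cover of size 4 (every listed pair touches it), so no matching can be larger.

4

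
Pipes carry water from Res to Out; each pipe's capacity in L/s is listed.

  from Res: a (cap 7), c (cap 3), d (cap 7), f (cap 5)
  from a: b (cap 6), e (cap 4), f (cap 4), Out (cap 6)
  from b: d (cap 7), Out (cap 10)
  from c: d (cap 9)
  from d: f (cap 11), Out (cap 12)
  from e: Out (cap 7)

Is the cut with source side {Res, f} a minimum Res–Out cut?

Given cut capacity: 7 + 3 + 7 = 17.
Augment Res→a→Out: bottleneck 6, flow now 6.
Augment Res→d→Out: bottleneck 7, flow now 13.
Augment Res→a→b→Out: bottleneck 1, flow now 14.
Augment Res→c→d→Out: bottleneck 3, flow now 17.
No augmenting path remains; maximum flow = 17.
Cut capacity 17 equals the max flow, so it is a minimum cut.

Yes — it is a minimum cut (capacity 17).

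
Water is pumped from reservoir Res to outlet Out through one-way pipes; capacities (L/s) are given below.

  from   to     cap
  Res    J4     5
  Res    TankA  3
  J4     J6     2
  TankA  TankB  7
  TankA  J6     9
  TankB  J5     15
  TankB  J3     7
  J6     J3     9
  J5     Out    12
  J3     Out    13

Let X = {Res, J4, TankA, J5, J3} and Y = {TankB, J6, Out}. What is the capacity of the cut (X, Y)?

Edges leaving {Res, J4, TankA, J5, J3}: J4→J6 (2), TankA→TankB (7), TankA→J6 (9), J5→Out (12), J3→Out (13).
Cut capacity = 2 + 7 + 9 + 12 + 13 = 43.

43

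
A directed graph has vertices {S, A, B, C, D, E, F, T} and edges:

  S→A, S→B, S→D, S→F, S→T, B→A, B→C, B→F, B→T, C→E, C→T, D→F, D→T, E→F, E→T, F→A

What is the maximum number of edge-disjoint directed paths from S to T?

Assign every edge capacity 1; by Menger, the answer equals the max flow.
Path S→T (+1); total 1.
Path S→B→T (+1); total 2.
Path S→D→T (+1); total 3.
No residual S→T path; max flow = 3.
Certifying cut of size 3: {S→B, S→D, S→T}.

3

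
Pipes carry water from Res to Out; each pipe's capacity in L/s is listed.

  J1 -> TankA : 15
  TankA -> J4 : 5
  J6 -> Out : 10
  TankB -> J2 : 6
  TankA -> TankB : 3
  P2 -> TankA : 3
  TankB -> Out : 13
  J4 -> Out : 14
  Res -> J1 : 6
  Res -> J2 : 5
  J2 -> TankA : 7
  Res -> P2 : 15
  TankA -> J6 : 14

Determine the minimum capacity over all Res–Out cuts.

14

Augment Res→P2→TankA→J6→Out: bottleneck 3, flow now 3.
Augment Res→J1→TankA→J6→Out: bottleneck 6, flow now 9.
Augment Res→J2→TankA→J6→Out: bottleneck 1, flow now 10.
Augment Res→J2→TankA→J4→Out: bottleneck 4, flow now 14.
No augmenting path remains; maximum flow = 14.
By max-flow min-cut, the minimum cut capacity equals the max flow.
In the residual graph, reachable from Res: {Res, P2}.
Min-cut edges: Res→J1 (6), Res→J2 (5), P2→TankA (3); capacity 6 + 5 + 3 = 14.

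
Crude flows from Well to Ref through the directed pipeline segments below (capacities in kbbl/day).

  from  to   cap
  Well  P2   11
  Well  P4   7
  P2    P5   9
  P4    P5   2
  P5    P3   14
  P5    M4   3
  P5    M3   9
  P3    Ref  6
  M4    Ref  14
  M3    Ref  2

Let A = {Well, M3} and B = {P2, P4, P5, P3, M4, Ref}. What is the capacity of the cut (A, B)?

20

Edges leaving {Well, M3}: Well→P2 (11), Well→P4 (7), M3→Ref (2).
Cut capacity = 11 + 7 + 2 = 20.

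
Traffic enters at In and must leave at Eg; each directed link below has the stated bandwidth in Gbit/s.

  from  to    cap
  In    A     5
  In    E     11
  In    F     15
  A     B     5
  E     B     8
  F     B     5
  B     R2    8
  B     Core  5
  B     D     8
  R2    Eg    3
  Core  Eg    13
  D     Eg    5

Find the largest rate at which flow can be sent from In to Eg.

Augment In→A→B→R2→Eg: bottleneck 3, flow now 3.
Augment In→A→B→Core→Eg: bottleneck 2, flow now 5.
Augment In→E→B→Core→Eg: bottleneck 3, flow now 8.
Augment In→E→B→D→Eg: bottleneck 5, flow now 13.
No augmenting path remains; maximum flow = 13.
In the residual graph, reachable from In: {In, A, E, F, B, R2, D}.
Min-cut edges: B→Core (5), R2→Eg (3), D→Eg (5); capacity 5 + 3 + 5 = 13.
This cut is saturated, so no flow can exceed 13.

13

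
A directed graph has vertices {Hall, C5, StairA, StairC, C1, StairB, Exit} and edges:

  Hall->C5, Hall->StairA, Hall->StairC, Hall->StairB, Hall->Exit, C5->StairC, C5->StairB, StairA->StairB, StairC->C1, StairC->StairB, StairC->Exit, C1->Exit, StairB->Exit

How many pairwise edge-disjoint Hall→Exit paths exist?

4

Assign every edge capacity 1; by Menger, the answer equals the max flow.
Path Hall→Exit (+1); total 1.
Path Hall→StairC→Exit (+1); total 2.
Path Hall→StairB→Exit (+1); total 3.
Path Hall→C5→StairC→C1→Exit (+1); total 4.
No residual Hall→Exit path; max flow = 4.
Certifying cut of size 4: {Hall→C5, Hall→Exit, Hall→StairC, StairB→Exit}.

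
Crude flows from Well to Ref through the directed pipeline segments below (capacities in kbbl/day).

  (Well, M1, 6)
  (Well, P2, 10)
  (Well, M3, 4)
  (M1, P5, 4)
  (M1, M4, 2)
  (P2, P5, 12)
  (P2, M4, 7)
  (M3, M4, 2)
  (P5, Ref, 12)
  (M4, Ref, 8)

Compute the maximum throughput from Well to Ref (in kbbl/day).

18

Augment Well→M1→P5→Ref: bottleneck 4, flow now 4.
Augment Well→M1→M4→Ref: bottleneck 2, flow now 6.
Augment Well→P2→P5→Ref: bottleneck 8, flow now 14.
Augment Well→P2→M4→Ref: bottleneck 2, flow now 16.
Augment Well→M3→M4→Ref: bottleneck 2, flow now 18.
No augmenting path remains; maximum flow = 18.
In the residual graph, reachable from Well: {Well, M3}.
Min-cut edges: Well→M1 (6), Well→P2 (10), M3→M4 (2); capacity 6 + 10 + 2 = 18.
This cut is saturated, so no flow can exceed 18.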